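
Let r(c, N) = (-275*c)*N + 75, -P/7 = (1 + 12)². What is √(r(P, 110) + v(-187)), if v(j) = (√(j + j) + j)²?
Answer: √(35820420 - 374*I*√374) ≈ 5985.0 - 0.6*I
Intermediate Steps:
P = -1183 (P = -7*(1 + 12)² = -7*13² = -7*169 = -1183)
v(j) = (j + √2*√j)² (v(j) = (√(2*j) + j)² = (√2*√j + j)² = (j + √2*√j)²)
r(c, N) = 75 - 275*N*c (r(c, N) = -275*N*c + 75 = 75 - 275*N*c)
√(r(P, 110) + v(-187)) = √((75 - 275*110*(-1183)) + (-187 + √2*√(-187))²) = √((75 + 35785750) + (-187 + √2*(I*√187))²) = √(35785825 + (-187 + I*√374)²)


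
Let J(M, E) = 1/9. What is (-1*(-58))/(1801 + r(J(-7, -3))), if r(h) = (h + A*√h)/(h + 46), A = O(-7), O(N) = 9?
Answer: 24070/747443 ≈ 0.032203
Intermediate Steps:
A = 9
J(M, E) = ⅑
r(h) = (h + 9*√h)/(46 + h) (r(h) = (h + 9*√h)/(h + 46) = (h + 9*√h)/(46 + h))
(-1*(-58))/(1801 + r(J(-7, -3))) = (-1*(-58))/(1801 + (⅑ + 9*√(⅑))/(46 + ⅑)) = 58/(1801 + (⅑ + 9*(⅓))/(415/9)) = 58/(1801 + 9*(⅑ + 3)/415) = 58/(1801 + (9/415)*(28/9)) = 58/(1801 + 28/415) = 58/(747443/415) = 58*(415/747443) = 24070/747443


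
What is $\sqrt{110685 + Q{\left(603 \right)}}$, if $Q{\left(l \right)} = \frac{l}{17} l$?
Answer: $\frac{\sqrt{38169318}}{17} \approx 363.42$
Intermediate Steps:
$Q{\left(l \right)} = \frac{l^{2}}{17}$ ($Q{\left(l \right)} = l \frac{1}{17} l = \frac{l}{17} l = \frac{l^{2}}{17}$)
$\sqrt{110685 + Q{\left(603 \right)}} = \sqrt{110685 + \frac{603^{2}}{17}} = \sqrt{110685 + \frac{1}{17} \cdot 363609} = \sqrt{110685 + \frac{363609}{17}} = \sqrt{\frac{2245254}{17}} = \frac{\sqrt{38169318}}{17}$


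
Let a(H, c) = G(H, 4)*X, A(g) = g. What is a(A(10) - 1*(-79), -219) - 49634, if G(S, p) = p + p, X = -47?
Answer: -50010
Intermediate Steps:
G(S, p) = 2*p
a(H, c) = -376 (a(H, c) = (2*4)*(-47) = 8*(-47) = -376)
a(A(10) - 1*(-79), -219) - 49634 = -376 - 49634 = -50010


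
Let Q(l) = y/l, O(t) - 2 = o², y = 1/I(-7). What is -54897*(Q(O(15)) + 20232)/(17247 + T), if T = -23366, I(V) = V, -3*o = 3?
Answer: 268093601/1477 ≈ 1.8151e+5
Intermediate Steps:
o = -1 (o = -⅓*3 = -1)
y = -⅐ (y = 1/(-7) = -⅐ ≈ -0.14286)
O(t) = 3 (O(t) = 2 + (-1)² = 2 + 1 = 3)
Q(l) = -1/(7*l)
-54897*(Q(O(15)) + 20232)/(17247 + T) = -54897*(-⅐/3 + 20232)/(17247 - 23366) = -54897/((-6119/(-⅐*⅓ + 20232))) = -54897/((-6119/(-1/21 + 20232))) = -54897/((-6119/424871/21)) = -54897/((-6119*21/424871)) = -54897/(-128499/424871) = -54897*(-424871/128499) = 268093601/1477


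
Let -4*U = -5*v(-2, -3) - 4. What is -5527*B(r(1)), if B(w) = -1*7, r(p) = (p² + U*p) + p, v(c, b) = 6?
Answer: 38689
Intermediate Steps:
U = 17/2 (U = -(-5*6 - 4)/4 = -(-30 - 4)/4 = -¼*(-34) = 17/2 ≈ 8.5000)
r(p) = p² + 19*p/2 (r(p) = (p² + 17*p/2) + p = p² + 19*p/2)
B(w) = -7
-5527*B(r(1)) = -5527*(-7) = 38689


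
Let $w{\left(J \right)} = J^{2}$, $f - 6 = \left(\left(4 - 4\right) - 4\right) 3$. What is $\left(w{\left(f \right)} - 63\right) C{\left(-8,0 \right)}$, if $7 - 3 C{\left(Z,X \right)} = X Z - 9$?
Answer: $-144$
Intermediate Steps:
$C{\left(Z,X \right)} = \frac{16}{3} - \frac{X Z}{3}$ ($C{\left(Z,X \right)} = \frac{7}{3} - \frac{X Z - 9}{3} = \frac{7}{3} - \frac{-9 + X Z}{3} = \frac{7}{3} - \left(-3 + \frac{X Z}{3}\right) = \frac{16}{3} - \frac{X Z}{3}$)
$f = -6$ ($f = 6 + \left(\left(4 - 4\right) - 4\right) 3 = 6 + \left(0 - 4\right) 3 = 6 - 12 = -6$)
$\left(w{\left(f \right)} - 63\right) C{\left(-8,0 \right)} = \left(\left(-6\right)^{2} - 63\right) \left(\frac{16}{3} - 0 \left(-8\right)\right) = \left(36 - 63\right) \left(\frac{16}{3} + 0\right) = \left(-27\right) \frac{16}{3} = -144$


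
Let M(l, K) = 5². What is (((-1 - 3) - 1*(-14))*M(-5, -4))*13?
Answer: 3250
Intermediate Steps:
M(l, K) = 25
(((-1 - 3) - 1*(-14))*M(-5, -4))*13 = (((-1 - 3) - 1*(-14))*25)*13 = ((-4 + 14)*25)*13 = (10*25)*13 = 250*13 = 3250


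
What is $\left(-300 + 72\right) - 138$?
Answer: $-366$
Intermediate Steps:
$\left(-300 + 72\right) - 138 = -228 + \left(-157 + 19\right) = -228 - 138 = -366$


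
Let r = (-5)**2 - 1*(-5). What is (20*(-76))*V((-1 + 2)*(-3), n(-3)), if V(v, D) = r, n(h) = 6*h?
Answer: -45600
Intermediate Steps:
r = 30 (r = 25 + 5 = 30)
V(v, D) = 30
(20*(-76))*V((-1 + 2)*(-3), n(-3)) = (20*(-76))*30 = -1520*30 = -45600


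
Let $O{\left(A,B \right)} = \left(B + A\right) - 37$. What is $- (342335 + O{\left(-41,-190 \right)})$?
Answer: $-342067$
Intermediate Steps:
$O{\left(A,B \right)} = -37 + A + B$ ($O{\left(A,B \right)} = \left(A + B\right) - 37 = -37 + A + B$)
$- (342335 + O{\left(-41,-190 \right)}) = - (342335 - 268) = \left(-1\right) 342067 = -342067$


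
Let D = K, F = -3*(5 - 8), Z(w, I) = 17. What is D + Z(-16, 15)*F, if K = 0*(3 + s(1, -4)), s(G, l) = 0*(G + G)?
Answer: 153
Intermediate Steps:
s(G, l) = 0 (s(G, l) = 0*(2*G) = 0)
F = 9 (F = -3*(-3) = 9)
K = 0 (K = 0*(3 + 0) = 0*3 = 0)
D = 0
D + Z(-16, 15)*F = 0 + 17*9 = 0 + 153 = 153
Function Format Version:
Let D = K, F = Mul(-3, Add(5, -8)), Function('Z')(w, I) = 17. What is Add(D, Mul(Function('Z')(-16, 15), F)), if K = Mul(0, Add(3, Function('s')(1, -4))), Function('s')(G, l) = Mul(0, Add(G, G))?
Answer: 153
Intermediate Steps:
Function('s')(G, l) = 0 (Function('s')(G, l) = Mul(0, Mul(2, G)) = 0)
F = 9 (F = Mul(-3, -3) = 9)
K = 0 (K = Mul(0, Add(3, 0)) = Mul(0, 3) = 0)
D = 0
Add(D, Mul(Function('Z')(-16, 15), F)) = Add(0, Mul(17, 9)) = Add(0, 153) = 153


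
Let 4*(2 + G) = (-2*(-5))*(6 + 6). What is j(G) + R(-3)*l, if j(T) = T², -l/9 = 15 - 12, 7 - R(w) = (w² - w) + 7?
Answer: 1108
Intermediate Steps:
R(w) = w - w² (R(w) = 7 - ((w² - w) + 7) = 7 - (7 + w² - w) = 7 + (-7 + w - w²) = w - w²)
G = 28 (G = -2 + ((-2*(-5))*(6 + 6))/4 = -2 + (10*12)/4 = -2 + (¼)*120 = -2 + 30 = 28)
l = -27 (l = -9*(15 - 12) = -9*3 = -27)
j(G) + R(-3)*l = 28² - 3*(1 - 1*(-3))*(-27) = 784 - 3*(1 + 3)*(-27) = 784 - 3*4*(-27) = 784 - 12*(-27) = 784 + 324 = 1108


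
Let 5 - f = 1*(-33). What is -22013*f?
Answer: -836494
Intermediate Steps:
f = 38 (f = 5 - (-33) = 5 - 1*(-33) = 5 + 33 = 38)
-22013*f = -22013*38 = -836494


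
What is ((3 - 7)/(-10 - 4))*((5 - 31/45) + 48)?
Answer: 4708/315 ≈ 14.946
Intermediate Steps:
((3 - 7)/(-10 - 4))*((5 - 31/45) + 48) = (-4/(-14))*((5 - 31*1/45) + 48) = (-4*(-1/14))*((5 - 31/45) + 48) = 2*(194/45 + 48)/7 = (2/7)*(2354/45) = 4708/315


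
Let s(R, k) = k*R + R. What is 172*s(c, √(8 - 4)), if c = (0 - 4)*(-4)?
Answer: 8256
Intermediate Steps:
c = 16 (c = -4*(-4) = 16)
s(R, k) = R + R*k (s(R, k) = R*k + R = R + R*k)
172*s(c, √(8 - 4)) = 172*(16*(1 + √(8 - 4))) = 172*(16*(1 + √4)) = 172*(16*(1 + 2)) = 172*(16*3) = 172*48 = 8256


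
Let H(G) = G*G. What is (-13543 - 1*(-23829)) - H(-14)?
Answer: 10090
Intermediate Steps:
H(G) = G**2
(-13543 - 1*(-23829)) - H(-14) = (-13543 - 1*(-23829)) - 1*(-14)**2 = (-13543 + 23829) - 1*196 = 10286 - 196 = 10090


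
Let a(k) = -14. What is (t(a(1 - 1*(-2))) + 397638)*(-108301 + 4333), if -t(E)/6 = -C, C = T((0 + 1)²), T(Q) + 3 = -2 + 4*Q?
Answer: -41341003776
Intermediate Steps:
T(Q) = -5 + 4*Q (T(Q) = -3 + (-2 + 4*Q) = -5 + 4*Q)
C = -1 (C = -5 + 4*(0 + 1)² = -5 + 4*1² = -5 + 4*1 = -5 + 4 = -1)
t(E) = -6 (t(E) = -(-6)*(-1) = -6*1 = -6)
(t(a(1 - 1*(-2))) + 397638)*(-108301 + 4333) = (-6 + 397638)*(-108301 + 4333) = 397632*(-103968) = -41341003776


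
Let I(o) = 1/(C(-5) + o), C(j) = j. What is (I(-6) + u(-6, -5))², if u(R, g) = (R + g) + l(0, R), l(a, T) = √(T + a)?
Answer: 14158/121 - 244*I*√6/11 ≈ 117.01 - 54.334*I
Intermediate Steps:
u(R, g) = R + g + √R (u(R, g) = (R + g) + √(R + 0) = (R + g) + √R = R + g + √R)
I(o) = 1/(-5 + o)
(I(-6) + u(-6, -5))² = (1/(-5 - 6) + (-6 - 5 + √(-6)))² = (1/(-11) + (-6 - 5 + I*√6))² = (-1/11 + (-11 + I*√6))² = (-122/11 + I*√6)²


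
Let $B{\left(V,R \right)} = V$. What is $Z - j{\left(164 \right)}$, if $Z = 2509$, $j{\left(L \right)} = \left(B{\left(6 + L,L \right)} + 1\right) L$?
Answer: $-25535$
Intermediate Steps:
$j{\left(L \right)} = L \left(7 + L\right)$ ($j{\left(L \right)} = \left(\left(6 + L\right) + 1\right) L = \left(7 + L\right) L = L \left(7 + L\right)$)
$Z - j{\left(164 \right)} = 2509 - 164 \left(7 + 164\right) = 2509 - 164 \cdot 171 = 2509 - 28044 = -25535$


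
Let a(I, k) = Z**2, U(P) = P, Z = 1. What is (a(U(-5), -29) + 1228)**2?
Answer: 1510441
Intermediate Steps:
a(I, k) = 1 (a(I, k) = 1**2 = 1)
(a(U(-5), -29) + 1228)**2 = (1 + 1228)**2 = 1229**2 = 1510441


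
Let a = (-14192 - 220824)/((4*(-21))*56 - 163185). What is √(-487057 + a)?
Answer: I*√13728498034556073/167889 ≈ 697.89*I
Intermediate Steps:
a = 235016/167889 (a = -235016/(-84*56 - 163185) = -235016/(-4704 - 163185) = -235016/(-167889) = -235016*(-1/167889) = 235016/167889 ≈ 1.3998)
√(-487057 + a) = √(-487057 + 235016/167889) = √(-81771277657/167889) = I*√13728498034556073/167889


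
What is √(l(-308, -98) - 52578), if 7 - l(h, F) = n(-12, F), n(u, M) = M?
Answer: I*√52473 ≈ 229.07*I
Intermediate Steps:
l(h, F) = 7 - F
√(l(-308, -98) - 52578) = √((7 - 1*(-98)) - 52578) = √((7 + 98) - 52578) = √(105 - 52578) = √(-52473) = I*√52473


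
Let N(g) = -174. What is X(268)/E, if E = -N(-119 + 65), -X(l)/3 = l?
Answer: -134/29 ≈ -4.6207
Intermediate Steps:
X(l) = -3*l
E = 174 (E = -1*(-174) = 174)
X(268)/E = -3*268/174 = -804*1/174 = -134/29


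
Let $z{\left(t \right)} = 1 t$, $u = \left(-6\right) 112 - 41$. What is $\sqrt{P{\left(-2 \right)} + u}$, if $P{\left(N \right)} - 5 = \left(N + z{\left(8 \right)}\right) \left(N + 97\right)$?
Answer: $i \sqrt{138} \approx 11.747 i$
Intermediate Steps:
$u = -713$ ($u = -672 - 41 = -713$)
$z{\left(t \right)} = t$
$P{\left(N \right)} = 5 + \left(8 + N\right) \left(97 + N\right)$ ($P{\left(N \right)} = 5 + \left(N + 8\right) \left(N + 97\right) = 5 + \left(8 + N\right) \left(97 + N\right)$)
$\sqrt{P{\left(-2 \right)} + u} = \sqrt{\left(781 + \left(-2\right)^{2} + 105 \left(-2\right)\right) - 713} = \sqrt{\left(781 + 4 - 210\right) - 713} = \sqrt{575 - 713} = \sqrt{-138} = i \sqrt{138}$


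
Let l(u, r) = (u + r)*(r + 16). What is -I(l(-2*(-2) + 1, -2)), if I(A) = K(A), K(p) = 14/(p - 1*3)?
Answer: -14/39 ≈ -0.35897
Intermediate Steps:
l(u, r) = (16 + r)*(r + u) (l(u, r) = (r + u)*(16 + r) = (16 + r)*(r + u))
K(p) = 14/(-3 + p) (K(p) = 14/(p - 3) = 14/(-3 + p))
I(A) = 14/(-3 + A)
-I(l(-2*(-2) + 1, -2)) = -14/(-3 + ((-2)² + 16*(-2) + 16*(-2*(-2) + 1) - 2*(-2*(-2) + 1))) = -14/(-3 + (4 - 32 + 16*(4 + 1) - 2*(4 + 1))) = -14/(-3 + (4 - 32 + 16*5 - 2*5)) = -14/(-3 + (4 - 32 + 80 - 10)) = -14/(-3 + 42) = -14/39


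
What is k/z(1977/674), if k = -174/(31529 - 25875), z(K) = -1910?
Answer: 87/5399570 ≈ 1.6112e-5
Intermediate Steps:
k = -87/2827 (k = -174/5654 = (1/5654)*(-174) = -87/2827 ≈ -0.030775)
k/z(1977/674) = -87/2827/(-1910) = -87/2827*(-1/1910) = 87/5399570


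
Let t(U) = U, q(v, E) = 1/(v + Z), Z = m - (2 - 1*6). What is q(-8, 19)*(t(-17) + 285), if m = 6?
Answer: 134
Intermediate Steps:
Z = 10 (Z = 6 - (2 - 1*6) = 6 - (2 - 6) = 6 - 1*(-4) = 6 + 4 = 10)
q(v, E) = 1/(10 + v) (q(v, E) = 1/(v + 10) = 1/(10 + v))
q(-8, 19)*(t(-17) + 285) = (-17 + 285)/(10 - 8) = 268/2 = (1/2)*268 = 134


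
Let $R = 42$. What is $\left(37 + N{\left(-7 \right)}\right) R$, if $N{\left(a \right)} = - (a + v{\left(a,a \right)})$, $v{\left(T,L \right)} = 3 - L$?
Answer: $1428$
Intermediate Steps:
$N{\left(a \right)} = -3$ ($N{\left(a \right)} = - (a - \left(-3 + a\right)) = \left(-1\right) 3 = -3$)
$\left(37 + N{\left(-7 \right)}\right) R = \left(37 - 3\right) 42 = 34 \cdot 42 = 1428$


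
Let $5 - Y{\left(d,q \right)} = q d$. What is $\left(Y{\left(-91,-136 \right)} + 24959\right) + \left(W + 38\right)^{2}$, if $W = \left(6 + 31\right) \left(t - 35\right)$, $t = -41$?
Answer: $7707664$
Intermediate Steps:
$Y{\left(d,q \right)} = 5 - d q$ ($Y{\left(d,q \right)} = 5 - q d = 5 - d q$)
$W = -2812$ ($W = \left(6 + 31\right) \left(-41 - 35\right) = 37 \left(-76\right) = -2812$)
$\left(Y{\left(-91,-136 \right)} + 24959\right) + \left(W + 38\right)^{2} = \left(\left(5 - \left(-91\right) \left(-136\right)\right) + 24959\right) + \left(-2812 + 38\right)^{2} = \left(\left(5 - 12376\right) + 24959\right) + \left(-2774\right)^{2} = \left(-12371 + 24959\right) + 7695076 = 12588 + 7695076 = 7707664$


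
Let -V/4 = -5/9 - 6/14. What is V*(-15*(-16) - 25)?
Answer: 53320/63 ≈ 846.35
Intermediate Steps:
V = 248/63 (V = -4*(-5/9 - 6/14) = -4*(-5*⅑ - 6*1/14) = -4*(-5/9 - 3/7) = -4*(-62/63) = 248/63 ≈ 3.9365)
V*(-15*(-16) - 25) = 248*(-15*(-16) - 25)/63 = 248*(240 - 25)/63 = (248/63)*215 = 53320/63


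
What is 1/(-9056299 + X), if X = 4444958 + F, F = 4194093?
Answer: -1/417248 ≈ -2.3967e-6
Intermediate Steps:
X = 8639051 (X = 4444958 + 4194093 = 8639051)
1/(-9056299 + X) = 1/(-9056299 + 8639051) = 1/(-417248) = -1/417248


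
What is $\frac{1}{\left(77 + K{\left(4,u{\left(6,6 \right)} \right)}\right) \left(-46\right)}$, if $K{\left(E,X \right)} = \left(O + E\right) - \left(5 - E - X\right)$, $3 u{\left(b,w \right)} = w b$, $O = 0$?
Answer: $- \frac{1}{4232} \approx -0.00023629$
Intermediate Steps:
$u{\left(b,w \right)} = \frac{b w}{3}$ ($u{\left(b,w \right)} = \frac{w b}{3} = \frac{b w}{3}$)
$K{\left(E,X \right)} = -5 + X + 2 E$ ($K{\left(E,X \right)} = \left(0 + E\right) - \left(5 - E - X\right) = E + \left(-5 + E + X\right) = -5 + X + 2 E$)
$\frac{1}{\left(77 + K{\left(4,u{\left(6,6 \right)} \right)}\right) \left(-46\right)} = \frac{1}{\left(77 + \left(-5 + \frac{1}{3} \cdot 6 \cdot 6 + 2 \cdot 4\right)\right) \left(-46\right)} = \frac{1}{\left(77 + \left(-5 + 12 + 8\right)\right) \left(-46\right)} = \frac{1}{\left(77 + 15\right) \left(-46\right)} = \frac{1}{92 \left(-46\right)} = \frac{1}{-4232} = - \frac{1}{4232}$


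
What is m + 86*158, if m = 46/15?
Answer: 203866/15 ≈ 13591.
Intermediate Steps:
m = 46/15 (m = 46*(1/15) = 46/15 ≈ 3.0667)
m + 86*158 = 46/15 + 86*158 = 46/15 + 13588 = 203866/15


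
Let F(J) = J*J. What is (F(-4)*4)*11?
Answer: 704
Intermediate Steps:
F(J) = J²
(F(-4)*4)*11 = ((-4)²*4)*11 = (16*4)*11 = 64*11 = 704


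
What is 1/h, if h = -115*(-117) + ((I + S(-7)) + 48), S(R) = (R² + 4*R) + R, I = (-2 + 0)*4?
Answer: 1/13509 ≈ 7.4025e-5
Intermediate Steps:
I = -8 (I = -2*4 = -8)
S(R) = R² + 5*R
h = 13509 (h = -115*(-117) + ((-8 - 7*(5 - 7)) + 48) = 13455 + ((-8 - 7*(-2)) + 48) = 13455 + ((-8 + 14) + 48) = 13455 + (6 + 48) = 13455 + 54 = 13509)
1/h = 1/13509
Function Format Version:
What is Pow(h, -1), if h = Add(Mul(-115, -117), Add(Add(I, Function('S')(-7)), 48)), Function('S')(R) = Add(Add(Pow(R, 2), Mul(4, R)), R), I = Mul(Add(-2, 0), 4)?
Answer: Rational(1, 13509) ≈ 7.4025e-5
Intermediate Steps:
I = -8 (I = Mul(-2, 4) = -8)
Function('S')(R) = Add(Pow(R, 2), Mul(5, R))
h = 13509 (h = Add(Mul(-115, -117), Add(Add(-8, Mul(-7, Add(5, -7))), 48)) = Add(13455, Add(Add(-8, Mul(-7, -2)), 48)) = Add(13455, Add(Add(-8, 14), 48)) = Add(13455, Add(6, 48)) = Add(13455, 54) = 13509)
Pow(h, -1) = Pow(13509, -1) = Rational(1, 13509)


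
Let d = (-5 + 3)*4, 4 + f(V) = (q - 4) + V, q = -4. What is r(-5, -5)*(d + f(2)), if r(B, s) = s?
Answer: 90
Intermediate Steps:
f(V) = -12 + V (f(V) = -4 + ((-4 - 4) + V) = -4 + (-8 + V) = -12 + V)
d = -8 (d = -2*4 = -8)
r(-5, -5)*(d + f(2)) = -5*(-8 + (-12 + 2)) = -5*(-8 - 10) = -5*(-18) = 90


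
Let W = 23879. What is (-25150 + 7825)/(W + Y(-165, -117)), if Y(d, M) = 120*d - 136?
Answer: -17325/3943 ≈ -4.3939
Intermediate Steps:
Y(d, M) = -136 + 120*d
(-25150 + 7825)/(W + Y(-165, -117)) = (-25150 + 7825)/(23879 + (-136 + 120*(-165))) = -17325/(23879 + (-136 - 19800)) = -17325/(23879 - 19936) = -17325/3943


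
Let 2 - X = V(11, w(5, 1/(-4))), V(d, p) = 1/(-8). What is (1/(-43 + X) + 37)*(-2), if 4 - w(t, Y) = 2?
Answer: -24182/327 ≈ -73.951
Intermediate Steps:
w(t, Y) = 2 (w(t, Y) = 4 - 1*2 = 4 - 2 = 2)
V(d, p) = -1/8
X = 17/8 (X = 2 - 1*(-1/8) = 2 + 1/8 = 17/8 ≈ 2.1250)
(1/(-43 + X) + 37)*(-2) = (1/(-43 + 17/8) + 37)*(-2) = (1/(-327/8) + 37)*(-2) = (-8/327 + 37)*(-2) = (12091/327)*(-2) = -24182/327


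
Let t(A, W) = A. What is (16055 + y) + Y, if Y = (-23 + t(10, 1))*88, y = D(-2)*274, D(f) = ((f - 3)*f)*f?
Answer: 9431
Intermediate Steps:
D(f) = f**2*(-3 + f) (D(f) = ((-3 + f)*f)*f = (f*(-3 + f))*f = f**2*(-3 + f))
y = -5480 (y = ((-2)**2*(-3 - 2))*274 = (4*(-5))*274 = -20*274 = -5480)
Y = -1144 (Y = (-23 + 10)*88 = -13*88 = -1144)
(16055 + y) + Y = (16055 - 5480) - 1144 = 10575 - 1144 = 9431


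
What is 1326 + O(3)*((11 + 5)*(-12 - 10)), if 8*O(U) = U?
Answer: 1194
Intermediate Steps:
O(U) = U/8
1326 + O(3)*((11 + 5)*(-12 - 10)) = 1326 + ((⅛)*3)*((11 + 5)*(-12 - 10)) = 1326 + 3*(16*(-22))/8 = 1326 + (3/8)*(-352) = 1326 - 132 = 1194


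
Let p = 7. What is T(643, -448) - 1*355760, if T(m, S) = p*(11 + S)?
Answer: -358819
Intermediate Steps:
T(m, S) = 77 + 7*S (T(m, S) = 7*(11 + S) = 77 + 7*S)
T(643, -448) - 1*355760 = (77 + 7*(-448)) - 1*355760 = (77 - 3136) - 355760 = -3059 - 355760 = -358819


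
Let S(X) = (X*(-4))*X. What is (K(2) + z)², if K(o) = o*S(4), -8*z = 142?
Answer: 339889/16 ≈ 21243.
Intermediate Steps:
S(X) = -4*X² (S(X) = (-4*X)*X = -4*X²)
z = -71/4 (z = -⅛*142 = -71/4 ≈ -17.750)
K(o) = -64*o (K(o) = o*(-4*4²) = o*(-4*16) = o*(-64) = -64*o)
(K(2) + z)² = (-64*2 - 71/4)² = (-128 - 71/4)² = (-583/4)² = 339889/16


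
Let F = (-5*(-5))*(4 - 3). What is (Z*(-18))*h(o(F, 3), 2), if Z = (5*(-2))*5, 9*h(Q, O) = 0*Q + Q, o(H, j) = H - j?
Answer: 2200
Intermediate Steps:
F = 25 (F = 25*1 = 25)
h(Q, O) = Q/9 (h(Q, O) = (0*Q + Q)/9 = (0 + Q)/9 = Q/9)
Z = -50 (Z = -10*5 = -50)
(Z*(-18))*h(o(F, 3), 2) = (-50*(-18))*((25 - 1*3)/9) = 900*((25 - 3)/9) = 900*((⅑)*22) = 900*(22/9) = 2200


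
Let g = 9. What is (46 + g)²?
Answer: 3025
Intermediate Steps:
(46 + g)² = (46 + 9)² = 55² = 3025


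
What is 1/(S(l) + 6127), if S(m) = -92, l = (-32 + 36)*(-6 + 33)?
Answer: 1/6035 ≈ 0.00016570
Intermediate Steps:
l = 108 (l = 4*27 = 108)
1/(S(l) + 6127) = 1/(-92 + 6127) = 1/6035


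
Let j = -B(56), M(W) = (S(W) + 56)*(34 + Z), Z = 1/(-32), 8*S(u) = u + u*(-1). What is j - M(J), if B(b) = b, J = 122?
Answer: -7833/4 ≈ -1958.3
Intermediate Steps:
S(u) = 0 (S(u) = (u + u*(-1))/8 = (u - u)/8 = (⅛)*0 = 0)
Z = -1/32 ≈ -0.031250
M(W) = 7609/4 (M(W) = (0 + 56)*(34 - 1/32) = 56*(1087/32) = 7609/4)
j = -56 (j = -1*56 = -56)
j - M(J) = -56 - 1*7609/4 = -56 - 7609/4 = -7833/4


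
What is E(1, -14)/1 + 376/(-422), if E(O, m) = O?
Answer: 23/211 ≈ 0.10900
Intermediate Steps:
E(1, -14)/1 + 376/(-422) = 1/1 + 376/(-422) = 1*1 + 376*(-1/422) = 1 - 188/211 = 23/211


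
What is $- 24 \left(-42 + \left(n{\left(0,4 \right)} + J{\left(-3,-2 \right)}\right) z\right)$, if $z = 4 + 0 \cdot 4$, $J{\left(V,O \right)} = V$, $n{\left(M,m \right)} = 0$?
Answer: $1296$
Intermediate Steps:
$z = 4$ ($z = 4 + 0 = 4$)
$- 24 \left(-42 + \left(n{\left(0,4 \right)} + J{\left(-3,-2 \right)}\right) z\right) = - 24 \left(-42 + \left(0 - 3\right) 4\right) = - 24 \left(-42 - 12\right) = \left(-24\right) \left(-54\right) = 1296$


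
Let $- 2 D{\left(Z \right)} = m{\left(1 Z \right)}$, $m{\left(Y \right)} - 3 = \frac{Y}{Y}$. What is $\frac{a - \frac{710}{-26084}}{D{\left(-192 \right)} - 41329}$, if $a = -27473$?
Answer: $\frac{358302511}{539038902} \approx 0.66471$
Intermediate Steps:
$m{\left(Y \right)} = 4$ ($m{\left(Y \right)} = 3 + \frac{Y}{Y} = 3 + 1 = 4$)
$D{\left(Z \right)} = -2$ ($D{\left(Z \right)} = \left(- \frac{1}{2}\right) 4 = -2$)
$\frac{a - \frac{710}{-26084}}{D{\left(-192 \right)} - 41329} = \frac{-27473 - \frac{710}{-26084}}{-2 - 41329} = \frac{-27473 - - \frac{355}{13042}}{-41331} = \left(-27473 + \frac{355}{13042}\right) \left(- \frac{1}{41331}\right) = \left(- \frac{358302511}{13042}\right) \left(- \frac{1}{41331}\right) = \frac{358302511}{539038902}$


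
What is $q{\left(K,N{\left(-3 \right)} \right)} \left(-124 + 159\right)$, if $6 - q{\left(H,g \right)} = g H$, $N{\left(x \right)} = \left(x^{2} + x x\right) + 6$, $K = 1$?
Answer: $-630$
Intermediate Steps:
$N{\left(x \right)} = 6 + 2 x^{2}$ ($N{\left(x \right)} = \left(x^{2} + x^{2}\right) + 6 = 2 x^{2} + 6 = 6 + 2 x^{2}$)
$q{\left(H,g \right)} = 6 - H g$ ($q{\left(H,g \right)} = 6 - g H = 6 - H g$)
$q{\left(K,N{\left(-3 \right)} \right)} \left(-124 + 159\right) = \left(6 - 1 \left(6 + 2 \left(-3\right)^{2}\right)\right) \left(-124 + 159\right) = \left(6 - 1 \left(6 + 2 \cdot 9\right)\right) 35 = \left(6 - 1 \left(6 + 18\right)\right) 35 = \left(6 - 1 \cdot 24\right) 35 = \left(6 - 24\right) 35 = \left(-18\right) 35 = -630$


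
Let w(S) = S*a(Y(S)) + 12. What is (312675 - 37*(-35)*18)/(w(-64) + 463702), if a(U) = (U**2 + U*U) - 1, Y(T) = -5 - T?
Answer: 22399/1214 ≈ 18.451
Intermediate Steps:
a(U) = -1 + 2*U**2 (a(U) = (U**2 + U**2) - 1 = 2*U**2 - 1 = -1 + 2*U**2)
w(S) = 12 + S*(-1 + 2*(-5 - S)**2) (w(S) = S*(-1 + 2*(-5 - S)**2) + 12 = 12 + S*(-1 + 2*(-5 - S)**2))
(312675 - 37*(-35)*18)/(w(-64) + 463702) = (312675 - 37*(-35)*18)/((12 - 64*(-1 + 2*(5 - 64)**2)) + 463702) = (312675 + 1295*18)/((12 - 64*(-1 + 2*(-59)**2)) + 463702) = (312675 + 23310)/((12 - 64*(-1 + 2*3481)) + 463702) = 335985/((12 - 64*(-1 + 6962)) + 463702) = 335985/((12 - 64*6961) + 463702) = 335985/((12 - 445504) + 463702) = 335985/(-445492 + 463702) = 335985/18210 = 335985*(1/18210) = 22399/1214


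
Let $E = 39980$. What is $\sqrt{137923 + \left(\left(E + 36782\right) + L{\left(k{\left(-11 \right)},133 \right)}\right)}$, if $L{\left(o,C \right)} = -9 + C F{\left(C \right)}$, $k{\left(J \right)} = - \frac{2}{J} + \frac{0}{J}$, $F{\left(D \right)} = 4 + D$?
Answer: $49 \sqrt{97} \approx 482.59$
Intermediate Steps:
$k{\left(J \right)} = - \frac{2}{J}$ ($k{\left(J \right)} = - \frac{2}{J} + 0 = - \frac{2}{J}$)
$L{\left(o,C \right)} = -9 + C \left(4 + C\right)$
$\sqrt{137923 + \left(\left(E + 36782\right) + L{\left(k{\left(-11 \right)},133 \right)}\right)} = \sqrt{137923 + \left(\left(39980 + 36782\right) - \left(9 - 133 \left(4 + 133\right)\right)\right)} = \sqrt{137923 + \left(76762 + \left(-9 + 133 \cdot 137\right)\right)} = \sqrt{137923 + \left(76762 + \left(-9 + 18221\right)\right)} = \sqrt{137923 + \left(76762 + 18212\right)} = \sqrt{137923 + 94974} = \sqrt{232897} = 49 \sqrt{97}$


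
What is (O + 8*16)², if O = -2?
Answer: 15876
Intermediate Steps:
(O + 8*16)² = (-2 + 8*16)² = (-2 + 128)² = 126² = 15876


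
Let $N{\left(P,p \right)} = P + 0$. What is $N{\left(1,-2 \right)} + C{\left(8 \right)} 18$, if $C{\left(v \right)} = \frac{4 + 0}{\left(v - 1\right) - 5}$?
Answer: $37$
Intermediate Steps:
$C{\left(v \right)} = \frac{4}{-6 + v}$ ($C{\left(v \right)} = \frac{4}{\left(v - 1\right) - 5} = \frac{4}{\left(-1 + v\right) - 5} = \frac{4}{-6 + v}$)
$N{\left(P,p \right)} = P$
$N{\left(1,-2 \right)} + C{\left(8 \right)} 18 = 1 + \frac{4}{-6 + 8} \cdot 18 = 1 + \frac{4}{2} \cdot 18 = 1 + 4 \cdot \frac{1}{2} \cdot 18 = 1 + 2 \cdot 18 = 1 + 36 = 37$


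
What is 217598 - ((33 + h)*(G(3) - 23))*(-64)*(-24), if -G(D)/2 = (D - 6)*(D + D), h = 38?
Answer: -1200130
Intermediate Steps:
G(D) = -4*D*(-6 + D) (G(D) = -2*(D - 6)*(D + D) = -2*(-6 + D)*2*D = -4*D*(-6 + D))
217598 - ((33 + h)*(G(3) - 23))*(-64)*(-24) = 217598 - ((33 + 38)*(4*3*(6 - 1*3) - 23))*(-64)*(-24) = 217598 - (71*(4*3*(6 - 3) - 23))*(-64)*(-24) = 217598 - (71*(4*3*3 - 23))*(-64)*(-24) = 217598 - (71*(36 - 23))*(-64)*(-24) = 217598 - (71*13)*(-64)*(-24) = 217598 - 923*(-64)*(-24) = 217598 - (-59072)*(-24) = 217598 - 1*1417728 = 217598 - 1417728 = -1200130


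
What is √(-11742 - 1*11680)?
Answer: 7*I*√478 ≈ 153.04*I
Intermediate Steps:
√(-11742 - 1*11680) = √(-11742 - 11680) = √(-23422) = 7*I*√478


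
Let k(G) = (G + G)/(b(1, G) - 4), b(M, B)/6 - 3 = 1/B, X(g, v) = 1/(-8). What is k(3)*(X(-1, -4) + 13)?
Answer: 309/64 ≈ 4.8281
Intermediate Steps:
X(g, v) = -⅛
b(M, B) = 18 + 6/B
k(G) = 2*G/(14 + 6/G) (k(G) = (G + G)/((18 + 6/G) - 4) = (2*G)/(14 + 6/G) = 2*G/(14 + 6/G))
k(3)*(X(-1, -4) + 13) = (3²/(3 + 7*3))*(-⅛ + 13) = (9/(3 + 21))*(103/8) = (9/24)*(103/8) = (9*(1/24))*(103/8) = (3/8)*(103/8) = 309/64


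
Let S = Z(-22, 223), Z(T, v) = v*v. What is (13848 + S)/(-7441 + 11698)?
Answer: 63577/4257 ≈ 14.935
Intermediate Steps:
Z(T, v) = v²
S = 49729 (S = 223² = 49729)
(13848 + S)/(-7441 + 11698) = (13848 + 49729)/(-7441 + 11698) = 63577/4257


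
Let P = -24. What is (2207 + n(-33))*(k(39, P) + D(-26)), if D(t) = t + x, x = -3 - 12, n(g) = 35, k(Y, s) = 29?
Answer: -26904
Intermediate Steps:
x = -15
D(t) = -15 + t (D(t) = t - 15 = -15 + t)
(2207 + n(-33))*(k(39, P) + D(-26)) = (2207 + 35)*(29 + (-15 - 26)) = 2242*(29 - 41) = 2242*(-12) = -26904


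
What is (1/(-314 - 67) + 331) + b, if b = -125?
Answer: 78485/381 ≈ 206.00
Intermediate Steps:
(1/(-314 - 67) + 331) + b = (1/(-314 - 67) + 331) - 125 = (1/(-381) + 331) - 125 = (-1/381 + 331) - 125 = 126110/381 - 125 = 78485/381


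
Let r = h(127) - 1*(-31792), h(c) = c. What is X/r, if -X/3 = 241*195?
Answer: -140985/31919 ≈ -4.4170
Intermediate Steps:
X = -140985 (X = -723*195 = -3*46995 = -140985)
r = 31919 (r = 127 - 1*(-31792) = 127 + 31792 = 31919)
X/r = -140985/31919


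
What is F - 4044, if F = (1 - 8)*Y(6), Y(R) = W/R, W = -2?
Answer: -12125/3 ≈ -4041.7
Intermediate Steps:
Y(R) = -2/R
F = 7/3 (F = (1 - 8)*(-2/6) = -(-14)/6 = -7*(-⅓) = 7/3 ≈ 2.3333)
F - 4044 = 7/3 - 4044 = -12125/3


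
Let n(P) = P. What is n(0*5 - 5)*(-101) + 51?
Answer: 556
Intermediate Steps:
n(0*5 - 5)*(-101) + 51 = (0*5 - 5)*(-101) + 51 = (0 - 5)*(-101) + 51 = -5*(-101) + 51 = 505 + 51 = 556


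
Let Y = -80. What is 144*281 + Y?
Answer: 40384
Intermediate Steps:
144*281 + Y = 144*281 - 80 = 40464 - 80 = 40384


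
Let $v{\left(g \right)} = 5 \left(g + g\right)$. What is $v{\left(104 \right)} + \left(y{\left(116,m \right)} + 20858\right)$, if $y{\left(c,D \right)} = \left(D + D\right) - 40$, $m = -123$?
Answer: $21612$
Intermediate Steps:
$y{\left(c,D \right)} = -40 + 2 D$ ($y{\left(c,D \right)} = 2 D - 40 = -40 + 2 D$)
$v{\left(g \right)} = 10 g$ ($v{\left(g \right)} = 5 \cdot 2 g = 10 g$)
$v{\left(104 \right)} + \left(y{\left(116,m \right)} + 20858\right) = 10 \cdot 104 + \left(\left(-40 + 2 \left(-123\right)\right) + 20858\right) = 1040 + \left(\left(-40 - 246\right) + 20858\right) = 1040 + \left(-286 + 20858\right) = 1040 + 20572 = 21612$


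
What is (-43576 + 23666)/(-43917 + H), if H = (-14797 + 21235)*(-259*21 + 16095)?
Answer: -19910/68559411 ≈ -0.00029041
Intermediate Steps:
H = 68603328 (H = 6438*(-5439 + 16095) = 6438*10656 = 68603328)
(-43576 + 23666)/(-43917 + H) = (-43576 + 23666)/(-43917 + 68603328) = -19910/68559411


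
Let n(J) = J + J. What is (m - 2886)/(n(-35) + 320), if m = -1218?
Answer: -2052/125 ≈ -16.416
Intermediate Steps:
n(J) = 2*J
(m - 2886)/(n(-35) + 320) = (-1218 - 2886)/(2*(-35) + 320) = -4104/(-70 + 320) = -4104/250 = -4104*1/250 = -2052/125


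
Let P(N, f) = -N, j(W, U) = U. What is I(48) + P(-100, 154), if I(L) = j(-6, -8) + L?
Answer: 140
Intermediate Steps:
I(L) = -8 + L
I(48) + P(-100, 154) = (-8 + 48) - 1*(-100) = 40 + 100 = 140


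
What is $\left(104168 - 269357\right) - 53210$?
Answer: $-218399$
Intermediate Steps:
$\left(104168 - 269357\right) - 53210 = -165189 - 53210 = -218399$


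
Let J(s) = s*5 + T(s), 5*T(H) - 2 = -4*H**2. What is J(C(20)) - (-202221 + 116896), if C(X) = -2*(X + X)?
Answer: 399027/5 ≈ 79805.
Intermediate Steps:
T(H) = 2/5 - 4*H**2/5 (T(H) = 2/5 + (-4*H**2)/5 = 2/5 - 4*H**2/5)
C(X) = -4*X
J(s) = 2/5 + 5*s - 4*s**2/5 (J(s) = s*5 + (2/5 - 4*s**2/5) = 5*s + (2/5 - 4*s**2/5) = 2/5 + 5*s - 4*s**2/5)
J(C(20)) - (-202221 + 116896) = (2/5 + 5*(-4*20) - 4*(-4*20)**2/5) - (-202221 + 116896) = (2/5 + 5*(-80) - 4/5*(-80)**2) - 1*(-85325) = (2/5 - 400 - 4/5*6400) + 85325 = (2/5 - 400 - 5120) + 85325 = -27598/5 + 85325 = 399027/5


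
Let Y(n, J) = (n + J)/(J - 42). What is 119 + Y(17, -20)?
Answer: 7381/62 ≈ 119.05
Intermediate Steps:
Y(n, J) = (J + n)/(-42 + J)
119 + Y(17, -20) = 119 + (-20 + 17)/(-42 - 20) = 119 - 3/(-62) = 119 - 1/62*(-3) = 119 + 3/62 = 7381/62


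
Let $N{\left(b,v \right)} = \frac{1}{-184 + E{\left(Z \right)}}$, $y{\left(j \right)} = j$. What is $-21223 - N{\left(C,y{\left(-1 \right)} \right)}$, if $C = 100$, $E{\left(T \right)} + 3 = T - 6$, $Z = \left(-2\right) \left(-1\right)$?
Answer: $- \frac{4053592}{191} \approx -21223.0$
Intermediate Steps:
$Z = 2$
$E{\left(T \right)} = -9 + T$ ($E{\left(T \right)} = -3 + \left(T - 6\right) = -3 + \left(-6 + T\right) = -9 + T$)
$N{\left(b,v \right)} = - \frac{1}{191}$ ($N{\left(b,v \right)} = \frac{1}{-184 + \left(-9 + 2\right)} = \frac{1}{-184 - 7} = \frac{1}{-191} = - \frac{1}{191}$)
$-21223 - N{\left(C,y{\left(-1 \right)} \right)} = -21223 - - \frac{1}{191} = -21223 + \frac{1}{191} = - \frac{4053592}{191}$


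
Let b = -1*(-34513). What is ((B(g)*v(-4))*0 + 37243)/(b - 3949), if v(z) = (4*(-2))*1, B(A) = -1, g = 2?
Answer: 37243/30564 ≈ 1.2185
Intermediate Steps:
b = 34513
v(z) = -8 (v(z) = -8*1 = -8)
((B(g)*v(-4))*0 + 37243)/(b - 3949) = (-1*(-8)*0 + 37243)/(34513 - 3949) = (8*0 + 37243)/30564 = (0 + 37243)*(1/30564) = 37243*(1/30564) = 37243/30564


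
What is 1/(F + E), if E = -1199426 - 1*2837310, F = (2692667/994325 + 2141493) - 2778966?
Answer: -994325/4647680171258 ≈ -2.1394e-7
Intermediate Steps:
F = -633852648058/994325 (F = (2692667*(1/994325) + 2141493) - 2778966 = (2692667/994325 + 2141493) - 2778966 = 2129342719892/994325 - 2778966 = -633852648058/994325 ≈ -6.3747e+5)
E = -4036736 (E = -1199426 - 2837310 = -4036736)
1/(F + E) = 1/(-633852648058/994325 - 4036736) = 1/(-4647680171258/994325) = -994325/4647680171258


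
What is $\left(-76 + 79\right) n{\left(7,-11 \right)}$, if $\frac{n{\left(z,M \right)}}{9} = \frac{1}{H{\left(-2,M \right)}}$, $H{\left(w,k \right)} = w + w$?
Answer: $- \frac{27}{4} \approx -6.75$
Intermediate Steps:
$H{\left(w,k \right)} = 2 w$
$n{\left(z,M \right)} = - \frac{9}{4}$ ($n{\left(z,M \right)} = \frac{9}{2 \left(-2\right)} = \frac{9}{-4} = 9 \left(- \frac{1}{4}\right) = - \frac{9}{4}$)
$\left(-76 + 79\right) n{\left(7,-11 \right)} = \left(-76 + 79\right) \left(- \frac{9}{4}\right) = 3 \left(- \frac{9}{4}\right) = - \frac{27}{4}$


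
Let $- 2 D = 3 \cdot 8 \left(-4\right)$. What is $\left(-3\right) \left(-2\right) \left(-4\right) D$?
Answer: $-1152$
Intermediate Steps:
$D = 48$ ($D = - \frac{3 \cdot 8 \left(-4\right)}{2} = - \frac{24 \left(-4\right)}{2} = \left(- \frac{1}{2}\right) \left(-96\right) = 48$)
$\left(-3\right) \left(-2\right) \left(-4\right) D = \left(-3\right) \left(-2\right) \left(-4\right) 48 = 6 \left(-4\right) 48 = \left(-24\right) 48 = -1152$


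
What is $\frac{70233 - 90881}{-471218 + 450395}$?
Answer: $\frac{20648}{20823} \approx 0.9916$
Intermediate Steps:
$\frac{70233 - 90881}{-471218 + 450395} = - \frac{20648}{-20823} = \left(-20648\right) \left(- \frac{1}{20823}\right) = \frac{20648}{20823}$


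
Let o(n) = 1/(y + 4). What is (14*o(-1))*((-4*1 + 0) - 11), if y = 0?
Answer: -105/2 ≈ -52.500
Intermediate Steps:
o(n) = ¼ (o(n) = 1/(0 + 4) = 1/4 = ¼)
(14*o(-1))*((-4*1 + 0) - 11) = (14*(¼))*((-4*1 + 0) - 11) = 7*((-4 + 0) - 11)/2 = 7*(-4 - 11)/2 = (7/2)*(-15) = -105/2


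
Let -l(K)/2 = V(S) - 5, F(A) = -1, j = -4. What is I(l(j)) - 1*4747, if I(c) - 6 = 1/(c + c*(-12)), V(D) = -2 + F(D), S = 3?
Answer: -834417/176 ≈ -4741.0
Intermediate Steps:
V(D) = -3 (V(D) = -2 - 1 = -3)
l(K) = 16 (l(K) = -2*(-3 - 5) = -2*(-8) = 16)
I(c) = 6 - 1/(11*c) (I(c) = 6 + 1/(c + c*(-12)) = 6 + 1/(c - 12*c) = 6 + 1/(-11*c) = 6 - 1/(11*c))
I(l(j)) - 1*4747 = (6 - 1/11/16) - 1*4747 = (6 - 1/11*1/16) - 4747 = (6 - 1/176) - 4747 = 1055/176 - 4747 = -834417/176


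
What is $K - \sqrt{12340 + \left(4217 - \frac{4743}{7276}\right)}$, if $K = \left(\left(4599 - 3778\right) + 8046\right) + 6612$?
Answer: $15479 - \frac{\sqrt{758214519}}{214} \approx 15350.0$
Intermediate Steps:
$K = 15479$ ($K = \left(821 + 8046\right) + 6612 = 8867 + 6612 = 15479$)
$K - \sqrt{12340 + \left(4217 - \frac{4743}{7276}\right)} = 15479 - \sqrt{12340 + \left(4217 - \frac{4743}{7276}\right)} = 15479 - \sqrt{12340 + \left(4217 - 4743 \cdot \frac{1}{7276}\right)} = 15479 - \sqrt{12340 + \left(4217 - \frac{279}{428}\right)} = 15479 - \sqrt{12340 + \frac{1804597}{428}} = 15479 - \sqrt{\frac{7086117}{428}} = 15479 - \frac{\sqrt{758214519}}{214}$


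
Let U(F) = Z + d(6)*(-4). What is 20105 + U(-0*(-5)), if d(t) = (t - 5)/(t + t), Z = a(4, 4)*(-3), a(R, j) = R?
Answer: 60278/3 ≈ 20093.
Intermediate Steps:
Z = -12 (Z = 4*(-3) = -12)
d(t) = (-5 + t)/(2*t) (d(t) = (-5 + t)/((2*t)) = (-5 + t)*(1/(2*t)) = (-5 + t)/(2*t))
U(F) = -37/3 (U(F) = -12 + ((1/2)*(-5 + 6)/6)*(-4) = -12 + ((1/2)*(1/6)*1)*(-4) = -12 + (1/12)*(-4) = -12 - 1/3 = -37/3)
20105 + U(-0*(-5)) = 20105 - 37/3 = 60278/3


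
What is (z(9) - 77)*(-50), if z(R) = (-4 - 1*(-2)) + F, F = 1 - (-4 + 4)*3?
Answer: 3900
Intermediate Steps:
F = 1 (F = 1 - 0*3 = 1 - 1*0 = 1 + 0 = 1)
z(R) = -1 (z(R) = (-4 - 1*(-2)) + 1 = (-4 + 2) + 1 = -2 + 1 = -1)
(z(9) - 77)*(-50) = (-1 - 77)*(-50) = -78*(-50) = 3900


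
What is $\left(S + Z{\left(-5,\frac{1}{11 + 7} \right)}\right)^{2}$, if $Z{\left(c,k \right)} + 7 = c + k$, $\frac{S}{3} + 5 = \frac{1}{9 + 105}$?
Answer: $\frac{21187609}{29241} \approx 724.59$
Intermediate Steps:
$S = - \frac{569}{38}$ ($S = -15 + \frac{3}{9 + 105} = -15 + \frac{3}{114} = -15 + 3 \cdot \frac{1}{114} = -15 + \frac{1}{38} = - \frac{569}{38} \approx -14.974$)
$Z{\left(c,k \right)} = -7 + c + k$ ($Z{\left(c,k \right)} = -7 + \left(c + k\right) = -7 + c + k$)
$\left(S + Z{\left(-5,\frac{1}{11 + 7} \right)}\right)^{2} = \left(- \frac{569}{38} - \left(12 - \frac{1}{11 + 7}\right)\right)^{2} = \left(- \frac{569}{38} - \left(12 - \frac{1}{18}\right)\right)^{2} = \left(- \frac{569}{38} - \frac{215}{18}\right)^{2} = \left(- \frac{4603}{171}\right)^{2} = \frac{21187609}{29241}$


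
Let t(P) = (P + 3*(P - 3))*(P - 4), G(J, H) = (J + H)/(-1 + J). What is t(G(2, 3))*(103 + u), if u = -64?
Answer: 429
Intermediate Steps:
G(J, H) = (H + J)/(-1 + J)
t(P) = (-9 + 4*P)*(-4 + P) (t(P) = (P + 3*(-3 + P))*(-4 + P) = (P + (-9 + 3*P))*(-4 + P) = (-9 + 4*P)*(-4 + P))
t(G(2, 3))*(103 + u) = (36 - 25*(3 + 2)/(-1 + 2) + 4*((3 + 2)/(-1 + 2))²)*(103 - 64) = (36 - 25*5/1 + 4*(5/1)²)*39 = (36 - 25*5 + 4*(1*5)²)*39 = (36 - 25*5 + 4*5²)*39 = (36 - 125 + 4*25)*39 = (36 - 125 + 100)*39 = 11*39 = 429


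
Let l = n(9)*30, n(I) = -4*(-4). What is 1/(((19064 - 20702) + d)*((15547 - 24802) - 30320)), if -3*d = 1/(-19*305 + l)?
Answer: 3189/206723249735 ≈ 1.5426e-8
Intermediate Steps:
n(I) = 16
l = 480 (l = 16*30 = 480)
d = 1/15945 (d = -1/(3*(-19*305 + 480)) = -1/(3*(-5795 + 480)) = -1/3/(-5315) = -1/3*(-1/5315) = 1/15945 ≈ 6.2716e-5)
1/(((19064 - 20702) + d)*((15547 - 24802) - 30320)) = 1/(((19064 - 20702) + 1/15945)*((15547 - 24802) - 30320)) = 1/((-1638 + 1/15945)*(-9255 - 30320)) = 1/(-26117909/15945*(-39575)) = 1/(206723249735/3189) = 3189/206723249735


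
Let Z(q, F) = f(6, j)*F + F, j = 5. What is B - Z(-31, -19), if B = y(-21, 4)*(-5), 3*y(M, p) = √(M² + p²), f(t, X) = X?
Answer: 114 - 5*√457/3 ≈ 78.371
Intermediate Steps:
y(M, p) = √(M² + p²)/3
B = -5*√457/3 (B = (√((-21)² + 4²)/3)*(-5) = (√(441 + 16)/3)*(-5) = (√457/3)*(-5) = -5*√457/3 ≈ -35.629)
Z(q, F) = 6*F (Z(q, F) = 5*F + F = 6*F)
B - Z(-31, -19) = -5*√457/3 - 6*(-19) = -5*√457/3 - 1*(-114) = -5*√457/3 + 114 = 114 - 5*√457/3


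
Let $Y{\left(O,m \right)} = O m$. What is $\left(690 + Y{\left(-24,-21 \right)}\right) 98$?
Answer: $117012$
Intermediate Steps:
$\left(690 + Y{\left(-24,-21 \right)}\right) 98 = \left(690 - -504\right) 98 = \left(690 + 504\right) 98 = 1194 \cdot 98 = 117012$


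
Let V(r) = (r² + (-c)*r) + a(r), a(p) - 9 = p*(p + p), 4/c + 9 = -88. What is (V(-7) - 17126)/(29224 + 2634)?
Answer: -823059/1545113 ≈ -0.53269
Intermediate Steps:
c = -4/97 (c = 4/(-9 - 88) = 4/(-97) = 4*(-1/97) = -4/97 ≈ -0.041237)
a(p) = 9 + 2*p² (a(p) = 9 + p*(p + p) = 9 + p*(2*p) = 9 + 2*p²)
V(r) = 9 + 3*r² + 4*r/97 (V(r) = (r² + (-1*(-4/97))*r) + (9 + 2*r²) = (r² + 4*r/97) + (9 + 2*r²) = 9 + 3*r² + 4*r/97)
(V(-7) - 17126)/(29224 + 2634) = ((9 + 3*(-7)² + (4/97)*(-7)) - 17126)/(29224 + 2634) = ((9 + 3*49 - 28/97) - 17126)/31858 = ((9 + 147 - 28/97) - 17126)*(1/31858) = (15104/97 - 17126)*(1/31858) = -1646118/97*1/31858 = -823059/1545113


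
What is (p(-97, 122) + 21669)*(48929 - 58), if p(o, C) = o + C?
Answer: 1060207474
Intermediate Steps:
p(o, C) = C + o
(p(-97, 122) + 21669)*(48929 - 58) = ((122 - 97) + 21669)*(48929 - 58) = (25 + 21669)*48871 = 21694*48871 = 1060207474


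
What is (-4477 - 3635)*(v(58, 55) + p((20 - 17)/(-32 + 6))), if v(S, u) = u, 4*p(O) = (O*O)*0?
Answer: -446160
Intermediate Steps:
p(O) = 0 (p(O) = ((O*O)*0)/4 = (O²*0)/4 = (¼)*0 = 0)
(-4477 - 3635)*(v(58, 55) + p((20 - 17)/(-32 + 6))) = (-4477 - 3635)*(55 + 0) = -8112*55 = -446160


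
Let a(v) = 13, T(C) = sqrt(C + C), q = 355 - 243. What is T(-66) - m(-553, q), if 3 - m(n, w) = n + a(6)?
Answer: -543 + 2*I*sqrt(33) ≈ -543.0 + 11.489*I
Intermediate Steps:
q = 112
T(C) = sqrt(2)*sqrt(C) (T(C) = sqrt(2*C) = sqrt(2)*sqrt(C))
m(n, w) = -10 - n (m(n, w) = 3 - (n + 13) = 3 - (13 + n) = 3 + (-13 - n) = -10 - n)
T(-66) - m(-553, q) = sqrt(2)*sqrt(-66) - (-10 - 1*(-553)) = sqrt(2)*(I*sqrt(66)) - (-10 + 553) = 2*I*sqrt(33) - 1*543 = 2*I*sqrt(33) - 543 = -543 + 2*I*sqrt(33)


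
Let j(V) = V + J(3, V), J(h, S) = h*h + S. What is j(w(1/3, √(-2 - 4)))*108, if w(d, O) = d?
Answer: 1044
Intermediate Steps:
J(h, S) = S + h² (J(h, S) = h² + S = S + h²)
j(V) = 9 + 2*V (j(V) = V + (V + 3²) = V + (V + 9) = V + (9 + V) = 9 + 2*V)
j(w(1/3, √(-2 - 4)))*108 = (9 + 2/3)*108 = (9 + 2*(⅓))*108 = (9 + ⅔)*108 = (29/3)*108 = 1044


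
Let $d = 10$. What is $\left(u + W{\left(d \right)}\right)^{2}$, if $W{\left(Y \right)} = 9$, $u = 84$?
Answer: $8649$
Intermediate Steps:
$\left(u + W{\left(d \right)}\right)^{2} = \left(84 + 9\right)^{2} = 93^{2} = 8649$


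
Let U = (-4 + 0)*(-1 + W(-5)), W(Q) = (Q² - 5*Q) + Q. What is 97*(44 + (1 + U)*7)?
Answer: -114557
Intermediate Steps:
W(Q) = Q² - 4*Q
U = -176 (U = (-4 + 0)*(-1 - 5*(-4 - 5)) = -4*(-1 - 5*(-9)) = -4*(-1 + 45) = -4*44 = -176)
97*(44 + (1 + U)*7) = 97*(44 + (1 - 176)*7) = 97*(44 - 175*7) = 97*(44 - 1225) = 97*(-1181) = -114557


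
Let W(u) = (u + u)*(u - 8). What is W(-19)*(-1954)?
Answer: -2004804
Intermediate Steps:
W(u) = 2*u*(-8 + u) (W(u) = (2*u)*(-8 + u) = 2*u*(-8 + u))
W(-19)*(-1954) = (2*(-19)*(-8 - 19))*(-1954) = (2*(-19)*(-27))*(-1954) = 1026*(-1954) = -2004804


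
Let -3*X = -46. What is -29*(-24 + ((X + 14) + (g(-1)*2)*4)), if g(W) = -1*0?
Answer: -464/3 ≈ -154.67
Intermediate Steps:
X = 46/3 (X = -⅓*(-46) = 46/3 ≈ 15.333)
g(W) = 0
-29*(-24 + ((X + 14) + (g(-1)*2)*4)) = -29*(-24 + ((46/3 + 14) + (0*2)*4)) = -29*(-24 + (88/3 + 0*4)) = -29*(-24 + (88/3 + 0)) = -29*(-24 + 88/3) = -29*16/3 = -464/3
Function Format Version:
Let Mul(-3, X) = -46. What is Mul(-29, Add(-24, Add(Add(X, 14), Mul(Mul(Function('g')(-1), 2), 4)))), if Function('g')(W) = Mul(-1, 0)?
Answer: Rational(-464, 3) ≈ -154.67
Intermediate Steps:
X = Rational(46, 3) (X = Mul(Rational(-1, 3), -46) = Rational(46, 3) ≈ 15.333)
Function('g')(W) = 0
Mul(-29, Add(-24, Add(Add(X, 14), Mul(Mul(Function('g')(-1), 2), 4)))) = Mul(-29, Add(-24, Add(Add(Rational(46, 3), 14), Mul(Mul(0, 2), 4)))) = Mul(-29, Add(-24, Add(Rational(88, 3), Mul(0, 4)))) = Mul(-29, Add(-24, Add(Rational(88, 3), 0))) = Mul(-29, Add(-24, Rational(88, 3))) = Mul(-29, Rational(16, 3)) = Rational(-464, 3)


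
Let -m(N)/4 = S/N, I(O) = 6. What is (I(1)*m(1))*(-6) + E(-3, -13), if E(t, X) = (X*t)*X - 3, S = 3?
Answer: -78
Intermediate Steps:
E(t, X) = -3 + t*X² (E(t, X) = t*X² - 3 = -3 + t*X²)
m(N) = -12/N
(I(1)*m(1))*(-6) + E(-3, -13) = (6*(-12/1))*(-6) + (-3 - 3*(-13)²) = (6*(-12*1))*(-6) + (-3 - 3*169) = (6*(-12))*(-6) + (-3 - 507) = -72*(-6) - 510 = 432 - 510 = -78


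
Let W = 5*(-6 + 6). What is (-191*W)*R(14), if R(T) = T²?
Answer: 0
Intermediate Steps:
W = 0 (W = 5*0 = 0)
(-191*W)*R(14) = -191*0*14² = 0*196 = 0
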